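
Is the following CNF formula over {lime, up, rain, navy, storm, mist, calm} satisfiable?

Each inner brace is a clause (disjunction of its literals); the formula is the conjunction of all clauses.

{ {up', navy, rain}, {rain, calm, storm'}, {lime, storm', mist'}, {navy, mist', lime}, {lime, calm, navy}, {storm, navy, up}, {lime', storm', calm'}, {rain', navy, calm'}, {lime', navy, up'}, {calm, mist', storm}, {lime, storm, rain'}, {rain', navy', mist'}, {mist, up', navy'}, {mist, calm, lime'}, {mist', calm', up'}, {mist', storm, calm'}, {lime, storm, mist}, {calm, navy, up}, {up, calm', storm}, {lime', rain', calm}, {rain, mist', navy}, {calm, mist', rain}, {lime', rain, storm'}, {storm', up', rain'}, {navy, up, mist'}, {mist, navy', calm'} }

Suppose up = 0.
Suppose storm = 1.
Suppose rain = 1.
Suppose lime = 0.
From the singleton clause (mist'), mist = 0.
Suppose calm = 0.
From the singleton clause (navy), navy = 1.
All clauses are satisfied.
A satisfying assignment: lime: 0, up: 0, rain: 1, navy: 1, storm: 1, mist: 0, calm: 0.

Satisfiable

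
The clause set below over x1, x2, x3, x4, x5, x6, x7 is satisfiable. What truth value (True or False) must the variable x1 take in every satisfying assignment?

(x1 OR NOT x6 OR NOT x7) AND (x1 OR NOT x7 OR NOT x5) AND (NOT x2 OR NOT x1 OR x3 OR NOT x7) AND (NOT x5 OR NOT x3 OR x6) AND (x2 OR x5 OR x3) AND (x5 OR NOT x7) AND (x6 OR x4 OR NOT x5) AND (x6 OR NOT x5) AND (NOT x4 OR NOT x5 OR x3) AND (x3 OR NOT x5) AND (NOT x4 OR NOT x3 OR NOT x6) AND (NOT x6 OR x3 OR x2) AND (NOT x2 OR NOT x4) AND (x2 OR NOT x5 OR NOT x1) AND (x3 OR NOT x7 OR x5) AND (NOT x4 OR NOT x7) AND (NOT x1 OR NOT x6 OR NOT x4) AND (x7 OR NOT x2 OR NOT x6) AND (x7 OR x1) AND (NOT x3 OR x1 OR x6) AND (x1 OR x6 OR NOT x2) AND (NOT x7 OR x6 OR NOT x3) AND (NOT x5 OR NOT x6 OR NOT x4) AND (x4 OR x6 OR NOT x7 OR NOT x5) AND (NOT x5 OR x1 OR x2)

Suppose x1 = false.
Unit clause (x7) forces x7 = true.
Unit clause (NOT x6) forces x6 = false.
Unit clause (NOT x5) forces x5 = false.
But (x5) is also a unit clause — contradiction.
So every satisfying assignment has x1 = True.

True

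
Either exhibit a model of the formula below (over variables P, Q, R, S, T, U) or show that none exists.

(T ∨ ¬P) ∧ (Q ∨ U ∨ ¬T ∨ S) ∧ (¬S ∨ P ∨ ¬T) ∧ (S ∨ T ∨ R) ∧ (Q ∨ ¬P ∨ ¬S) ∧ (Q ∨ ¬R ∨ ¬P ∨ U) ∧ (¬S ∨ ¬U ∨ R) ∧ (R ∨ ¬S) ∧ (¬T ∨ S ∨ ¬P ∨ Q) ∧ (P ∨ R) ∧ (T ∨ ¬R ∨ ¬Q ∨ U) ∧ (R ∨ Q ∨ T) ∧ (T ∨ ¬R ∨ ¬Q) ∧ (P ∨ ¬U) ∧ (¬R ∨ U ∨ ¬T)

Branch on T: set T = True.
Branch on S: set S = False.
Branch on Q: set Q = True.
Branch on P: set P = True.
Branch on R: set R = True.
(U) alone gives U = True.
This assignment satisfies each clause.

P: True,  Q: True,  R: True,  S: False,  T: True,  U: True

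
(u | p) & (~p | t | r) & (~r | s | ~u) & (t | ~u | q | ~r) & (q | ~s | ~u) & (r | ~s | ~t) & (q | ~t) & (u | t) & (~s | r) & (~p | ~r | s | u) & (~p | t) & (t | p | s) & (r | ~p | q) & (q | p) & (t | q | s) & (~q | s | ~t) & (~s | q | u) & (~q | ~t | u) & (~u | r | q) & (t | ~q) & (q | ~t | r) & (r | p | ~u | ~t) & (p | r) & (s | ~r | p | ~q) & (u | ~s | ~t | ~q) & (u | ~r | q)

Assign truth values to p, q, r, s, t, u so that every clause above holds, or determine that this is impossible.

p ↦ 1, q ↦ 1, r ↦ 1, s ↦ 1, t ↦ 1, u ↦ 1

Try u = 1.
Try r = 1.
(s) alone gives s = 1.
(q) alone gives q = 1.
(t) alone gives t = 1.
Every clause is now satisfied; p is unconstrained.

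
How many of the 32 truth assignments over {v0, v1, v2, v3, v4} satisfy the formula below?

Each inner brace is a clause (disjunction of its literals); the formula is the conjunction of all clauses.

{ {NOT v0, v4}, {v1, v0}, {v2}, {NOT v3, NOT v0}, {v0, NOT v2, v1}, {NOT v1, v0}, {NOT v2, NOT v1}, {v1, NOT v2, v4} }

There are 2^5 = 32 truth assignments over (v0, v1, v2, v3, v4).
Split on v0. With v0 = true, the clauses containing v0 are satisfied and NOT v0 drops from the rest; 1 of the 2^4 = 16 assignments to the other variables satisfy what remains.
With v0 = false, by the same count on the reduced clause set, 0 assignments work.
(One model: v0=T, v1=F, v2=T, v3=F, v4=T.)
Total: 1 + 0 = 1.

1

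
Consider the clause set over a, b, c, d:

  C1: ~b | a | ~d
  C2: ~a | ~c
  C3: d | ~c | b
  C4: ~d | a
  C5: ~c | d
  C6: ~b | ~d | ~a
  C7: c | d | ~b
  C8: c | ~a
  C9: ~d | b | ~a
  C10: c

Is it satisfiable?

(c) alone gives c = 1.
(~a) alone gives a = 0.
(~d) alone gives d = 0.
That conflicts with the unit clause (d).
No assignment satisfies every clause.

Unsatisfiable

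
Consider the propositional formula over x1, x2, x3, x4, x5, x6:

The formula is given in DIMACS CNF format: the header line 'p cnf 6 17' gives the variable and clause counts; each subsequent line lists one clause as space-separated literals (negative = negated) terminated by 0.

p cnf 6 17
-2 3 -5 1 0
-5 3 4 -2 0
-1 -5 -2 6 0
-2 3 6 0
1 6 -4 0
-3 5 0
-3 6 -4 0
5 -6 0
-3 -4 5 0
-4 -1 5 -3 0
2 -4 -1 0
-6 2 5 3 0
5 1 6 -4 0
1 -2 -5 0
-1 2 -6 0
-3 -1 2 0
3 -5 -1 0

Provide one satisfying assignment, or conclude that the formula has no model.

Try x3 = False.
Try x2 = False.
Try x5 = True.
Unit clause (¬x1) forces x1 = False.
Try x6 = True.
All clauses hold; x4 can take either value.

x1: False, x2: False, x3: False, x4: False, x5: True, x6: True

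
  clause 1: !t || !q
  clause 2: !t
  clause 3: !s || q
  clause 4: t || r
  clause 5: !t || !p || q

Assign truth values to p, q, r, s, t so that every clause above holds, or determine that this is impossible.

(!t) alone gives t = false.
(r) alone gives r = true.
Branch on s: set s = true.
(q) alone gives q = true.
Every clause is now satisfied; p is unconstrained.

p ↦ false; q ↦ true; r ↦ true; s ↦ true; t ↦ false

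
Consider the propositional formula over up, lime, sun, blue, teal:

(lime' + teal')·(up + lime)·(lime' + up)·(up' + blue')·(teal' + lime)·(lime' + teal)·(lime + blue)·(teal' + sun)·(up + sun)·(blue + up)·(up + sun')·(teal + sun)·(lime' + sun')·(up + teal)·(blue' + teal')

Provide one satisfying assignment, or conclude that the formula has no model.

Suppose lime = 0.
(up) alone gives up = 1.
(blue') alone gives blue = 0.
That conflicts with the unit clause (blue).
Backtrack on lime: now try lime = 1.
(teal') alone gives teal = 0.
That conflicts with the unit clause (teal).
Both values of lime lead to a conflict.

UNSATISFIABLE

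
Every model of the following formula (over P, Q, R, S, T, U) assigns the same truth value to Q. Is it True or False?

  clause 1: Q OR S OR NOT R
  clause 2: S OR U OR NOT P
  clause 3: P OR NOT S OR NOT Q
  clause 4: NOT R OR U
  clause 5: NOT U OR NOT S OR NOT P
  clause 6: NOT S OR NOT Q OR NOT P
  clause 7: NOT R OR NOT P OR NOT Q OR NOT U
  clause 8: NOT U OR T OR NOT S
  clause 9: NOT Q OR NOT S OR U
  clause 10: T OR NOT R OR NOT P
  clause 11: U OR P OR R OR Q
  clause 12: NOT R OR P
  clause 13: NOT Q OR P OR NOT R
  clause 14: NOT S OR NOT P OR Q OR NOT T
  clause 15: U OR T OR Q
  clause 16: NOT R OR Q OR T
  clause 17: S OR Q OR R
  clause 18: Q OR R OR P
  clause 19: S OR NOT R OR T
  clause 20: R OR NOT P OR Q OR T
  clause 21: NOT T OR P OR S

True

Suppose Q = false.
Try S = true.
Try R = false.
(P) alone gives P = true.
(NOT U) alone gives U = false.
(NOT T) alone gives T = false.
Now (T) is unsatisfied and unit — conflict.
That branch fails; take R = true instead.
(U) alone gives U = true.
(NOT P) alone gives P = false.
Now (P) is unsatisfied and unit — conflict.
Both values of R lead to a conflict.
That branch fails; take S = false instead.
(NOT R) alone gives R = false.
Now (R) is unsatisfied and unit — conflict.
Both values of S lead to a conflict.
So every satisfying assignment has Q = True.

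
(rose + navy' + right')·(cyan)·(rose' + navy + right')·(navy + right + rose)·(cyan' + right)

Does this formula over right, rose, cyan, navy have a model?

Yes

(cyan) alone gives cyan = 1.
(right) alone gives right = 1.
Case rose = 1:
(navy) alone gives navy = 1.
Every clause now holds.
A satisfying assignment: right ↦ 1, rose ↦ 1, cyan ↦ 1, navy ↦ 1.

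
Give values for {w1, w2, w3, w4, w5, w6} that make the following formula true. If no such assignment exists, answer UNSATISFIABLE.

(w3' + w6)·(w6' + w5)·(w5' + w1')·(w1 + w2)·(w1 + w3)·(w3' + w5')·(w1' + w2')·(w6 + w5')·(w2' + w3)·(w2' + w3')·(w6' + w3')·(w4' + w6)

Branch on w3: set w3 = 0.
(w1) alone gives w1 = 1.
(w5') alone gives w5 = 0.
(w6') alone gives w6 = 0.
(w2') alone gives w2 = 0.
(w4') alone gives w4 = 0.
Every clause now holds.

w1=1,  w2=0,  w3=0,  w4=0,  w5=0,  w6=0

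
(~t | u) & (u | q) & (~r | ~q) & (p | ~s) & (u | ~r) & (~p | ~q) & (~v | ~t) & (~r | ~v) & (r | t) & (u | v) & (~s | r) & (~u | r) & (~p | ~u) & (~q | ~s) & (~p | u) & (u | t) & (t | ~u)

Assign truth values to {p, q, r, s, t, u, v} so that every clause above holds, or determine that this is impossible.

Case t = 1:
(u) alone gives u = 1.
(~v) alone gives v = 0.
(r) alone gives r = 1.
(~q) alone gives q = 0.
(~p) alone gives p = 0.
(~s) alone gives s = 0.
This assignment satisfies each clause.

p ↦ 0,  q ↦ 0,  r ↦ 1,  s ↦ 0,  t ↦ 1,  u ↦ 1,  v ↦ 0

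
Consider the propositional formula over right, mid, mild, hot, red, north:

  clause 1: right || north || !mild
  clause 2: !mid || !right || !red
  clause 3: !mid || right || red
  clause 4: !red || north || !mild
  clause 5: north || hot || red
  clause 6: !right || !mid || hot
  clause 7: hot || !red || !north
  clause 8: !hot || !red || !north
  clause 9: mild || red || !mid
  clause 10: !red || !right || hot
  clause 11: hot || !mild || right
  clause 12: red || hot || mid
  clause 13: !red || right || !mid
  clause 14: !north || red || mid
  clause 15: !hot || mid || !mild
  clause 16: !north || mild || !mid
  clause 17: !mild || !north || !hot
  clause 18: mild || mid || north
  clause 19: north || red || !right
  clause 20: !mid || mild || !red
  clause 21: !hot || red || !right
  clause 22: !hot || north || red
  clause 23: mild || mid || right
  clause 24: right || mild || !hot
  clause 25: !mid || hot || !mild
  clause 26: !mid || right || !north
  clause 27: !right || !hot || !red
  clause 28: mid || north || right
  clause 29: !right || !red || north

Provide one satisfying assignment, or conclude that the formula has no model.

Try right = true.
Try mid = false.
Try red = false.
(hot) alone gives hot = true.
That conflicts with the unit clause (!hot).
Undo red and try red = true.
(hot) alone gives hot = true.
That conflicts with the unit clause (!hot).
Both values of red lead to a conflict.
Undo mid and try mid = true.
(!red) alone gives red = false.
(hot) alone gives hot = true.
That conflicts with the unit clause (!hot).
Both values of mid lead to a conflict.
Undo right and try right = false.
Try north = true.
(!mid) alone gives mid = false.
(red) alone gives red = true.
(hot) alone gives hot = true.
That conflicts with the unit clause (!hot).
Undo north and try north = false.
(!mild) alone gives mild = false.
(mid) alone gives mid = true.
(red) alone gives red = true.
That conflicts with the unit clause (!red).
Both values of north lead to a conflict.
Both values of right lead to a conflict.

UNSATISFIABLE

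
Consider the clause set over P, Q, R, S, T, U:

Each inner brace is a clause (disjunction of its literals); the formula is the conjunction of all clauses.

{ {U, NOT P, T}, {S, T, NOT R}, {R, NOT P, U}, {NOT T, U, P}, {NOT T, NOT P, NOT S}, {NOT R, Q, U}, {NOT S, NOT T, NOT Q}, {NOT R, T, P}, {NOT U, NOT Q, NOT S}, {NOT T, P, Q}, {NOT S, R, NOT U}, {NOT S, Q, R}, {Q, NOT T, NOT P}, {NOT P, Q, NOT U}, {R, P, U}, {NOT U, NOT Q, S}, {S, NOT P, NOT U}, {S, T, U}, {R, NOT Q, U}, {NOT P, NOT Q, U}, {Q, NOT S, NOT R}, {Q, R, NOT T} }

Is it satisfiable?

Case U = true:
Case Q = false:
(NOT P) alone gives P = false.
(NOT T) alone gives T = false.
(NOT R) alone gives R = false.
(NOT S) alone gives S = false.
This assignment satisfies each clause.
A satisfying assignment: P=false, Q=false, R=false, S=false, T=false, U=true.

Satisfiable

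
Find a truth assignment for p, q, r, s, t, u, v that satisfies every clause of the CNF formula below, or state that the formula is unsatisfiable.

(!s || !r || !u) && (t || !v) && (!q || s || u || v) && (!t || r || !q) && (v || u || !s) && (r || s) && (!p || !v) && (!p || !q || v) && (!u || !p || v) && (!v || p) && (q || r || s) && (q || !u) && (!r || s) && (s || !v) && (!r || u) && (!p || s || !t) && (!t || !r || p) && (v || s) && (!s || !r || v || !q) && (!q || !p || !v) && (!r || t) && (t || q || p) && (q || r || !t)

p ↦ false; q ↦ true; r ↦ false; s ↦ true; t ↦ false; u ↦ true; v ↦ false

Suppose t = false.
(!v) alone gives v = false.
(s) alone gives s = true.
(u) alone gives u = true.
(!r) alone gives r = false.
(!p) alone gives p = false.
(q) alone gives q = true.
All clauses are satisfied.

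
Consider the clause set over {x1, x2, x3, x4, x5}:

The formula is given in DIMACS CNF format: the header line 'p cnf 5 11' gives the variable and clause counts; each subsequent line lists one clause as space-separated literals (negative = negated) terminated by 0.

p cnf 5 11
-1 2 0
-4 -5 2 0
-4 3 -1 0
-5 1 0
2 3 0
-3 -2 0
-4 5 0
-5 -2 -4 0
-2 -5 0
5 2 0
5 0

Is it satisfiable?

From the singleton clause (x5), x5 = True.
From the singleton clause (x1), x1 = True.
From the singleton clause (x2), x2 = True.
That conflicts with the unit clause (¬x2).
No assignment satisfies every clause.

Unsatisfiable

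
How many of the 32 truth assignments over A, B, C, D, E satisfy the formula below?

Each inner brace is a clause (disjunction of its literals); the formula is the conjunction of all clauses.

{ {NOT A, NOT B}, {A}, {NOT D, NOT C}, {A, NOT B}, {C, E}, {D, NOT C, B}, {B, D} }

There are 2^5 = 32 truth assignments over (A, B, C, D, E).
Split on A. With A = true, the clauses containing A are satisfied and NOT A drops from the rest; 1 of the 2^4 = 16 assignments to the other variables satisfy what remains.
With A = false, by the same count on the reduced clause set, 0 assignments work.
(One model: A=T, B=F, C=F, D=T, E=T.)
Total: 1 + 0 = 1.

1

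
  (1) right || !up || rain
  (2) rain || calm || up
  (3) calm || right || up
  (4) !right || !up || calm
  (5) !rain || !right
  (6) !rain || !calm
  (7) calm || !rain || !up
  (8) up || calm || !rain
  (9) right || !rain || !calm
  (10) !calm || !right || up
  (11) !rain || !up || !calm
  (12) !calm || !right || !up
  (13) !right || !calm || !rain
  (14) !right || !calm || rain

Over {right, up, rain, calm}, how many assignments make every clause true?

1

There are 2^4 = 16 truth assignments over (right, up, rain, calm).
Split on right. With right = true, the clauses containing right are satisfied and !right drops from the rest; 0 of the 2^3 = 8 assignments to the other variables satisfy what remains.
With right = false, by the same count on the reduced clause set, 1 assignment works.
Total: 0 + 1 = 1.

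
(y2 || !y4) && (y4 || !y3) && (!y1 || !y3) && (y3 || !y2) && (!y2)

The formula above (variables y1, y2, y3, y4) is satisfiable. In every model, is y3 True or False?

Suppose y3 = true.
Unit clause (y4) forces y4 = true.
Unit clause (y2) forces y2 = true.
Now (!y2) is unsatisfied and unit — conflict.
So every satisfying assignment has y3 = False.

False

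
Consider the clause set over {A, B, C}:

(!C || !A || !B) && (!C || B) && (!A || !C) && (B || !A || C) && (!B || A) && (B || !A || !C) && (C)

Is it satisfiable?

No

From the singleton clause (C), C = true.
From the singleton clause (B), B = true.
From the singleton clause (!A), A = false.
That conflicts with the unit clause (A).
No assignment satisfies every clause.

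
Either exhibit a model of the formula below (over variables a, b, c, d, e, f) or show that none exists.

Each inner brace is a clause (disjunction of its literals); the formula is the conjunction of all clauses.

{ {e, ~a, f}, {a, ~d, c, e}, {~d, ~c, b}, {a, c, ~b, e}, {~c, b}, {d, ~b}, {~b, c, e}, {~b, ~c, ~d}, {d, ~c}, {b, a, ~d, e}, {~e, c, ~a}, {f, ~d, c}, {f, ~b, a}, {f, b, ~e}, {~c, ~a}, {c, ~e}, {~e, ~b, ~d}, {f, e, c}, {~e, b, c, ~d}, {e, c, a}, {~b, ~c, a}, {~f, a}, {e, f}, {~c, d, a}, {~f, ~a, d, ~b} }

a=1, b=0, c=0, d=0, e=0, f=1

Case c = 0:
Unit clause (~e) forces e = 0.
Unit clause (~b) forces b = 0.
Unit clause (f) forces f = 1.
Unit clause (a) forces a = 1.
All clauses hold; d can take either value.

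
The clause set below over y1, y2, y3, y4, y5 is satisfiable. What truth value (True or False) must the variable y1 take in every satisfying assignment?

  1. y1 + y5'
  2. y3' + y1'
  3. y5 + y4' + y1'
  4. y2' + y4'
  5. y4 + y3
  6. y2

False

Suppose y1 = 1.
Unit clause (y3') forces y3 = 0.
Unit clause (y4) forces y4 = 1.
Unit clause (y5) forces y5 = 1.
Unit clause (y2') forces y2 = 0.
But (y2) is also a unit clause — contradiction.
So every satisfying assignment has y1 = False.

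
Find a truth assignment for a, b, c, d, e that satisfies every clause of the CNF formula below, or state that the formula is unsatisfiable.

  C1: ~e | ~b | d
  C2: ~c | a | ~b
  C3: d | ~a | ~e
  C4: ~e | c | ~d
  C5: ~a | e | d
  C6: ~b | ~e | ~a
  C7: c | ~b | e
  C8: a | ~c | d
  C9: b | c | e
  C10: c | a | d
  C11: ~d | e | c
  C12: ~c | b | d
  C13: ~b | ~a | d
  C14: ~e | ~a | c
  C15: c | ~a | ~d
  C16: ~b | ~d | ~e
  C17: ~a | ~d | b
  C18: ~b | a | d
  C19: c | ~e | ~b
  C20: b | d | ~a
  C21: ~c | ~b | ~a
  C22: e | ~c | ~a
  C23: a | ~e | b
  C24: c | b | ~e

a ↦ 0; b ↦ 0; c ↦ 1; d ↦ 1; e ↦ 0

Try e = 0.
Try a = 0.
Try c = 1.
From the singleton clause (~b), b = 0.
From the singleton clause (d), d = 1.
Every clause now holds.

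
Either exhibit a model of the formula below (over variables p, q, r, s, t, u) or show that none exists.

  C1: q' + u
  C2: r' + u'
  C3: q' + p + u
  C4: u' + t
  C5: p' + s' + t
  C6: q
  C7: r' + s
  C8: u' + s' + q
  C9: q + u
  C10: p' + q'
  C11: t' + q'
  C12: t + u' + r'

UNSATISFIABLE

(q) alone gives q = 1.
(u) alone gives u = 1.
(r') alone gives r = 0.
(t) alone gives t = 1.
That conflicts with the unit clause (t').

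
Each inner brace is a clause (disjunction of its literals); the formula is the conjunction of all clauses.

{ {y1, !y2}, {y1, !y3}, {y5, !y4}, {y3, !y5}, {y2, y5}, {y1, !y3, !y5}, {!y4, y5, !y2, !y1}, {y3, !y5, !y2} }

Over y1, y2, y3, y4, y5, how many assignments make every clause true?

There are 2^5 = 32 truth assignments over (y1, y2, y3, y4, y5).
Split on y1. With y1 = true, the clauses containing y1 are satisfied and !y1 drops from the rest; 6 of the 2^4 = 16 assignments to the other variables satisfy what remains.
With y1 = false, by the same count on the reduced clause set, 0 assignments work.
(One model: y1=T, y2=F, y3=T, y4=F, y5=T.)
Total: 6 + 0 = 6.

6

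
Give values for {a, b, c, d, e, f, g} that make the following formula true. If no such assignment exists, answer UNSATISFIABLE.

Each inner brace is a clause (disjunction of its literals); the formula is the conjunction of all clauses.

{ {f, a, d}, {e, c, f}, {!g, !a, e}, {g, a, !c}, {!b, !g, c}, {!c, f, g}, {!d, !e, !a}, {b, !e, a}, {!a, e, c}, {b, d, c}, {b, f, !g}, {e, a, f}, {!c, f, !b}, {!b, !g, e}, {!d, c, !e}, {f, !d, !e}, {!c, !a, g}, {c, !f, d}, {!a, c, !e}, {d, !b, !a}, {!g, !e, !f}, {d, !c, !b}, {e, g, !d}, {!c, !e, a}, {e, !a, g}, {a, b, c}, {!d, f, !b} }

Try f = true.
Try c = true.
Try g = true.
From the singleton clause (!e), e = false.
From the singleton clause (!a), a = false.
From the singleton clause (!b), b = false.
Every clause is now satisfied; d is unconstrained.

a ↦ false,  b ↦ false,  c ↦ true,  d ↦ true,  e ↦ false,  f ↦ true,  g ↦ true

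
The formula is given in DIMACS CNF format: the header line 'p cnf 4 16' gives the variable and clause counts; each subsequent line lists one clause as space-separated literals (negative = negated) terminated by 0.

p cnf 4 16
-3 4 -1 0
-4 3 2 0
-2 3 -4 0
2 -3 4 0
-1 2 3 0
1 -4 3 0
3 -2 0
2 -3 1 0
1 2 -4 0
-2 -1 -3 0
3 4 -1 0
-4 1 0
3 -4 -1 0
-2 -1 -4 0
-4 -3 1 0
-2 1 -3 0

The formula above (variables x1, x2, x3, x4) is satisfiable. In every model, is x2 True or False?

Suppose x2 = True.
From the singleton clause (x3), x3 = True.
From the singleton clause (¬x1), x1 = False.
That conflicts with the unit clause (x1).
So every satisfying assignment has x2 = False.

False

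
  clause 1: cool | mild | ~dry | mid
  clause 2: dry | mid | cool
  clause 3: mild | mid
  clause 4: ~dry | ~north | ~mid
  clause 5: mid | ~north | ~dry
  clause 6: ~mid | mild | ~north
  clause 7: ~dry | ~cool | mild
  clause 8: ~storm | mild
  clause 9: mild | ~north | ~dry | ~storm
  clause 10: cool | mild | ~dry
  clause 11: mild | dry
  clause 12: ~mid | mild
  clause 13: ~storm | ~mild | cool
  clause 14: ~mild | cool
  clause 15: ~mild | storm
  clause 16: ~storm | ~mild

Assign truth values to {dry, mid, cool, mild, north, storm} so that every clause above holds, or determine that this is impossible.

UNSATISFIABLE

Case mild = 1:
(cool) alone gives cool = 1.
(storm) alone gives storm = 1.
But (~storm) is also a unit clause — contradiction.
So mild must be the other value — set mild = 0.
(mid) alone gives mid = 1.
But (~mid) is also a unit clause — contradiction.
Either choice for mild ends in contradiction.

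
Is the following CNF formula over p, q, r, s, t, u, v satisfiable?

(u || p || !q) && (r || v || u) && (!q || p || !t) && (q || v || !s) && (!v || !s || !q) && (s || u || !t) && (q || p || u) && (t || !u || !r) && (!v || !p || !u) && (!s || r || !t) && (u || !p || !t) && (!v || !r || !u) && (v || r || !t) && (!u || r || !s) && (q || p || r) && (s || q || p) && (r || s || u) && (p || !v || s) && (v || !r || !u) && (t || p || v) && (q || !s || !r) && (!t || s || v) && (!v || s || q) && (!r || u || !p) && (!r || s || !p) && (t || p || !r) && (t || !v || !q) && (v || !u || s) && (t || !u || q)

Satisfiable

Branch on u: set u = false.
Branch on p: set p = true.
From the singleton clause (!t), t = false.
From the singleton clause (!r), r = false.
From the singleton clause (v), v = true.
From the singleton clause (s), s = true.
From the singleton clause (!q), q = false.
Every clause now holds.
A satisfying assignment: p=true,  q=false,  r=false,  s=true,  t=false,  u=false,  v=true.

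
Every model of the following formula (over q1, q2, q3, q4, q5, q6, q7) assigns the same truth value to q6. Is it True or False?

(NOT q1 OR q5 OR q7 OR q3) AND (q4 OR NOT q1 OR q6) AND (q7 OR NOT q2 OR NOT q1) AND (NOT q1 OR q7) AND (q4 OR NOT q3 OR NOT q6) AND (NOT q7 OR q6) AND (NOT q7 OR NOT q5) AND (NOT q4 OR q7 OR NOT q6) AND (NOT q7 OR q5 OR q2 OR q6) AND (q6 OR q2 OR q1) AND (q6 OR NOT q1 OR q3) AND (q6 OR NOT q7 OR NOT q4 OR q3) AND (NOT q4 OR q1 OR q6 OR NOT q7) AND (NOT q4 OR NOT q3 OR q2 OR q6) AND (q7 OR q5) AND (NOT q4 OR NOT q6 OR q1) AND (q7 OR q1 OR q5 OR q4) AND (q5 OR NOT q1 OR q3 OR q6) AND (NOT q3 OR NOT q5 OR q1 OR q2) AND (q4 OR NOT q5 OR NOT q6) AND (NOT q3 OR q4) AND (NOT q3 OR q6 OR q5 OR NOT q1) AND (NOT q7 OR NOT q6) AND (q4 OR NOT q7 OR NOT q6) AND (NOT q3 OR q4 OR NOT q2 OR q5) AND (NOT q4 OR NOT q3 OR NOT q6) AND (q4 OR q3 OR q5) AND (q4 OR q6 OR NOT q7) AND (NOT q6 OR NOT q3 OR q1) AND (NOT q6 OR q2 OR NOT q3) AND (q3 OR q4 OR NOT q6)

False

Suppose q6 = true.
The clause (NOT q7) is unit, so q7 = false.
The clause (NOT q1) is unit, so q1 = false.
The clause (NOT q4) is unit, so q4 = false.
The clause (NOT q3) is unit, so q3 = false.
That conflicts with the unit clause (q3).
So every satisfying assignment has q6 = False.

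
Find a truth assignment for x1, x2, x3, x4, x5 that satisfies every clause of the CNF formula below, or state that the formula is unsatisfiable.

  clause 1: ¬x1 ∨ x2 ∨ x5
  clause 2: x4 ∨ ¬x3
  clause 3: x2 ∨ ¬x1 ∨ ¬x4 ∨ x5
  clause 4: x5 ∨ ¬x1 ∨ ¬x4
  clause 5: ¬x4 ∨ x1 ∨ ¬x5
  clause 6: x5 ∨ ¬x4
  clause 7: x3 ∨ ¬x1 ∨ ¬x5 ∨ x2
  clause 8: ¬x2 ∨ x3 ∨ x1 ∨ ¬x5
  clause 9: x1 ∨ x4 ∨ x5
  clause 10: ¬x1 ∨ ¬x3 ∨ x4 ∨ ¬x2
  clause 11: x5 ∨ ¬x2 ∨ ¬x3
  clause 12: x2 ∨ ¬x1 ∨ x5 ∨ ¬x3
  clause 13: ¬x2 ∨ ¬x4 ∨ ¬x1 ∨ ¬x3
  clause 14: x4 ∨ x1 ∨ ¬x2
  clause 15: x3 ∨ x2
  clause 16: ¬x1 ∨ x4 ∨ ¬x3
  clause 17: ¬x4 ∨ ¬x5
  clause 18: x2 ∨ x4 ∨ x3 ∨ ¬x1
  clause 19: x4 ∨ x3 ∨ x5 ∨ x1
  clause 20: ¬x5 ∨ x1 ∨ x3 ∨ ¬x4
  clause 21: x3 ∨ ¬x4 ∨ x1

x1: True, x2: True, x3: False, x4: False, x5: True

Try x4 = False.
The clause (¬x3) is unit, so x3 = False.
The clause (x2) is unit, so x2 = True.
The clause (x1) is unit, so x1 = True.
Every clause is now satisfied; x5 is unconstrained.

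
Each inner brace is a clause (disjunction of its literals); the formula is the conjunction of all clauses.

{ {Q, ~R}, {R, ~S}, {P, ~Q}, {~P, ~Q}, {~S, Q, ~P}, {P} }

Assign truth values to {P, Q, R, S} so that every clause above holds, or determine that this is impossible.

Unit clause (P) forces P = 1.
Unit clause (~Q) forces Q = 0.
Unit clause (~R) forces R = 0.
Unit clause (~S) forces S = 0.
Every clause now holds.

P: 1; Q: 0; R: 0; S: 0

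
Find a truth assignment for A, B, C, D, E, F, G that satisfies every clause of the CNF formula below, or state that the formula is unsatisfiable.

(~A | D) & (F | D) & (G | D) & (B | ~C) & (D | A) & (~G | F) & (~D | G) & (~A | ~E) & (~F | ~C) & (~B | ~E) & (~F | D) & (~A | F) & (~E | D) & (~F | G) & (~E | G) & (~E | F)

A ↦ 1; B ↦ 0; C ↦ 0; D ↦ 1; E ↦ 0; F ↦ 1; G ↦ 1

Suppose A = 1.
From the singleton clause (D), D = 1.
From the singleton clause (G), G = 1.
From the singleton clause (F), F = 1.
From the singleton clause (~E), E = 0.
From the singleton clause (~C), C = 0.
All clauses hold; B can take either value.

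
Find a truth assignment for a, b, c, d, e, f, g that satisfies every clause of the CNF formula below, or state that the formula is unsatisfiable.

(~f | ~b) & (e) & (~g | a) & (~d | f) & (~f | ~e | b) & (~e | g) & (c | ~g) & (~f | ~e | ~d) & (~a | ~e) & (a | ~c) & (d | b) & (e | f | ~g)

UNSATISFIABLE

From the singleton clause (e), e = 1.
From the singleton clause (g), g = 1.
From the singleton clause (a), a = 1.
That conflicts with the unit clause (~a).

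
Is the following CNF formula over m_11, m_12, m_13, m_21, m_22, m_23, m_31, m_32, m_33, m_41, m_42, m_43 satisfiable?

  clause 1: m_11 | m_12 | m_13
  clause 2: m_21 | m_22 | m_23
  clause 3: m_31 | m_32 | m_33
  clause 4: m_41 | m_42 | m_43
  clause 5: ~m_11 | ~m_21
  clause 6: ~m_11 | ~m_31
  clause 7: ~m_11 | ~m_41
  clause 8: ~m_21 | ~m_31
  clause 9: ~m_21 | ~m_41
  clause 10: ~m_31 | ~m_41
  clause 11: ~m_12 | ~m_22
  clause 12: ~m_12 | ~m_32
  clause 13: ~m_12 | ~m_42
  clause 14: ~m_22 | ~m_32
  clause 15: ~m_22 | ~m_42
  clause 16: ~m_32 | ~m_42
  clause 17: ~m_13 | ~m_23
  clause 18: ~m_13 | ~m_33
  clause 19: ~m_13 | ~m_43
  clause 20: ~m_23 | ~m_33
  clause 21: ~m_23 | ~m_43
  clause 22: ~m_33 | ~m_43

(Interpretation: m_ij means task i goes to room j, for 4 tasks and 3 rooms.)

Suppose m_11 = 0.
Suppose m_12 = 1.
From the singleton clause (~m_22), m_22 = 0.
From the singleton clause (~m_32), m_32 = 0.
From the singleton clause (~m_42), m_42 = 0.
Suppose m_21 = 1.
From the singleton clause (~m_31), m_31 = 0.
From the singleton clause (m_33), m_33 = 1.
From the singleton clause (~m_41), m_41 = 0.
From the singleton clause (m_43), m_43 = 1.
But (~m_43) is also a unit clause — contradiction.
That branch fails; take m_21 = 0 instead.
From the singleton clause (m_23), m_23 = 1.
From the singleton clause (~m_13), m_13 = 0.
From the singleton clause (~m_33), m_33 = 0.
From the singleton clause (m_31), m_31 = 1.
From the singleton clause (~m_41), m_41 = 0.
From the singleton clause (m_43), m_43 = 1.
But (~m_43) is also a unit clause — contradiction.
Neither m_21 = 1 nor m_21 = 0 works.
That branch fails; take m_12 = 0 instead.
From the singleton clause (m_13), m_13 = 1.
From the singleton clause (~m_23), m_23 = 0.
From the singleton clause (~m_33), m_33 = 0.
From the singleton clause (~m_43), m_43 = 0.
Suppose m_21 = 1.
From the singleton clause (~m_31), m_31 = 0.
From the singleton clause (m_32), m_32 = 1.
From the singleton clause (~m_41), m_41 = 0.
From the singleton clause (m_42), m_42 = 1.
But (~m_42) is also a unit clause — contradiction.
That branch fails; take m_21 = 0 instead.
From the singleton clause (m_22), m_22 = 1.
From the singleton clause (~m_32), m_32 = 0.
From the singleton clause (m_31), m_31 = 1.
From the singleton clause (~m_41), m_41 = 0.
From the singleton clause (m_42), m_42 = 1.
But (~m_42) is also a unit clause — contradiction.
Neither m_21 = 1 nor m_21 = 0 works.
Neither m_12 = 1 nor m_12 = 0 works.
That branch fails; take m_11 = 1 instead.
From the singleton clause (~m_21), m_21 = 0.
From the singleton clause (~m_31), m_31 = 0.
From the singleton clause (~m_41), m_41 = 0.
Suppose m_22 = 1.
From the singleton clause (~m_12), m_12 = 0.
From the singleton clause (~m_32), m_32 = 0.
From the singleton clause (m_33), m_33 = 1.
From the singleton clause (~m_42), m_42 = 0.
From the singleton clause (m_43), m_43 = 1.
But (~m_43) is also a unit clause — contradiction.
That branch fails; take m_22 = 0 instead.
From the singleton clause (m_23), m_23 = 1.
From the singleton clause (~m_13), m_13 = 0.
From the singleton clause (~m_33), m_33 = 0.
From the singleton clause (m_32), m_32 = 1.
From the singleton clause (~m_12), m_12 = 0.
From the singleton clause (~m_42), m_42 = 0.
From the singleton clause (m_43), m_43 = 1.
But (~m_43) is also a unit clause — contradiction.
Neither m_22 = 1 nor m_22 = 0 works.
Neither m_11 = 1 nor m_11 = 0 works.
No assignment satisfies every clause.

Unsatisfiable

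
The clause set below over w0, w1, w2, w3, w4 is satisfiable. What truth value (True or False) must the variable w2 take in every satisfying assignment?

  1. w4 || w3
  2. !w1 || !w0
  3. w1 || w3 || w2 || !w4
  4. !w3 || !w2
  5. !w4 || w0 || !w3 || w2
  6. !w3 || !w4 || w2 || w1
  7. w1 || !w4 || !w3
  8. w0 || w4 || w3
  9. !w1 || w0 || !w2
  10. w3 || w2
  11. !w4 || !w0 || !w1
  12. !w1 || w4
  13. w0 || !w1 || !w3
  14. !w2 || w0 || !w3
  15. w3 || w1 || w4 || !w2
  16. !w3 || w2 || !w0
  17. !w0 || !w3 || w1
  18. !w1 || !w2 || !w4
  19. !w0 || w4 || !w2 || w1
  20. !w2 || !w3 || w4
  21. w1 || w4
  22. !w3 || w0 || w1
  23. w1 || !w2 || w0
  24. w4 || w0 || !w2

True

Suppose w2 = false.
From the singleton clause (w3), w3 = true.
From the singleton clause (!w0), w0 = false.
From the singleton clause (!w4), w4 = false.
From the singleton clause (!w1), w1 = false.
But (w1) is also a unit clause — contradiction.
So every satisfying assignment has w2 = True.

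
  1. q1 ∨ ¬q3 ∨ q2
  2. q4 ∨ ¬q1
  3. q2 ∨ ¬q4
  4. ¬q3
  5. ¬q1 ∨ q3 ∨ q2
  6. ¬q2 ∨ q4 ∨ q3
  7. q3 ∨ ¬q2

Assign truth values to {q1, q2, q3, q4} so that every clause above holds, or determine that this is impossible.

q1=False; q2=False; q3=False; q4=False

The clause (¬q3) is unit, so q3 = False.
The clause (¬q2) is unit, so q2 = False.
The clause (¬q4) is unit, so q4 = False.
The clause (¬q1) is unit, so q1 = False.
This assignment satisfies each clause.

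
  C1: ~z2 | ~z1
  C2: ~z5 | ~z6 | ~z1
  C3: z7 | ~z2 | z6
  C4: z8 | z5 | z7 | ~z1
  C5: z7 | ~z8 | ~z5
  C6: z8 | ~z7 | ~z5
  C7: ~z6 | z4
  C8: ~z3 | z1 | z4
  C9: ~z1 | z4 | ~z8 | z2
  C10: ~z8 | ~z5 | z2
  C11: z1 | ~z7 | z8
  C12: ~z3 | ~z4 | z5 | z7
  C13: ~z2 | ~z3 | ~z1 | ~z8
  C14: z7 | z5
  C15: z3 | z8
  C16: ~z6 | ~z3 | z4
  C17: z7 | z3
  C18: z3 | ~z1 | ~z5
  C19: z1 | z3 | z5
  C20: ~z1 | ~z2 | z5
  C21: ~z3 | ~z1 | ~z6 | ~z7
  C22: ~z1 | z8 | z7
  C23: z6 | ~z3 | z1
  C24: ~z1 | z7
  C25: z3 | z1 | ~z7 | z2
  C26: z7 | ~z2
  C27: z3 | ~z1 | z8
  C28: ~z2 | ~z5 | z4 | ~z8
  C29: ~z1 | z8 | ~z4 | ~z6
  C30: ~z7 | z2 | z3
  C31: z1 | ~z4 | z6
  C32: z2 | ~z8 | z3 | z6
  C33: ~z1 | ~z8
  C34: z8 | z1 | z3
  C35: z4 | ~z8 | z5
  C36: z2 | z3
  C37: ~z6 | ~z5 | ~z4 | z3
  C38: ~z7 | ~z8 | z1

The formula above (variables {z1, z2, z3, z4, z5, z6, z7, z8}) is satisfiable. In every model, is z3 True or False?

Suppose z3 = 0.
From the singleton clause (z8), z8 = 1.
From the singleton clause (z7), z7 = 1.
From the singleton clause (z2), z2 = 1.
From the singleton clause (~z1), z1 = 0.
That conflicts with the unit clause (z1).
So every satisfying assignment has z3 = True.

True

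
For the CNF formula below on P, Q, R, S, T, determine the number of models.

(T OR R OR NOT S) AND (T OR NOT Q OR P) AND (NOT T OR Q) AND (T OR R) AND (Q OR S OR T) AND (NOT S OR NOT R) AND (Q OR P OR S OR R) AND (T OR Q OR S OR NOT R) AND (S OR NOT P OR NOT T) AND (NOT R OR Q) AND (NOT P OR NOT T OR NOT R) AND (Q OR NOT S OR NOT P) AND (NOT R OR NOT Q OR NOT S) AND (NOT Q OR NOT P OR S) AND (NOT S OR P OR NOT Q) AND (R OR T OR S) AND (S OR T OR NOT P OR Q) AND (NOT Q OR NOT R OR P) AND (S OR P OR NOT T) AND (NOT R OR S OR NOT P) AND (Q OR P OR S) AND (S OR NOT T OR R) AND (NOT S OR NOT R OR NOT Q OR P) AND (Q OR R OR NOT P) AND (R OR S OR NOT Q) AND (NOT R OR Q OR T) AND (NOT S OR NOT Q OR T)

1

There are 2^5 = 32 truth assignments over (P, Q, R, S, T).
Split on Q. With Q = true, the clauses containing Q are satisfied and NOT Q drops from the rest; 1 of the 2^4 = 16 assignments to the other variables satisfy what remains.
With Q = false, by the same count on the reduced clause set, 0 assignments work.
(One model: P=T, Q=T, R=F, S=T, T=T.)
Total: 1 + 0 = 1.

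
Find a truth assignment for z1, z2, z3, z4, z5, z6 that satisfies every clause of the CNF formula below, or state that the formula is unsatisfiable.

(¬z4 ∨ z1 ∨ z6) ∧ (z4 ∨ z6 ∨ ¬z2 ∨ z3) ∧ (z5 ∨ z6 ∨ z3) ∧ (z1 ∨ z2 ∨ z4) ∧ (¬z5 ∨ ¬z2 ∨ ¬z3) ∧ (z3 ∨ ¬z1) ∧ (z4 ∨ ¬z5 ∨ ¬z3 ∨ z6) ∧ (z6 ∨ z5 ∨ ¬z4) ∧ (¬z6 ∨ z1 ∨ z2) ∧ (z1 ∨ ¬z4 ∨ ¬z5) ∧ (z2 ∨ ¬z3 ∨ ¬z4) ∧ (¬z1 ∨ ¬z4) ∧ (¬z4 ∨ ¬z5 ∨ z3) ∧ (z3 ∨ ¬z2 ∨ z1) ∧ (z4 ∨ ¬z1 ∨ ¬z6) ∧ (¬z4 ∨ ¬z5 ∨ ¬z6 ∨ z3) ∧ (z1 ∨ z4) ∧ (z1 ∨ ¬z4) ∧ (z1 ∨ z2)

z1: True; z2: True; z3: True; z4: False; z5: False; z6: False

Suppose z3 = True.
Suppose z5 = False.
Suppose z6 = False.
(¬z4) alone gives z4 = False.
(z1) alone gives z1 = True.
No clause remains; z2 is free.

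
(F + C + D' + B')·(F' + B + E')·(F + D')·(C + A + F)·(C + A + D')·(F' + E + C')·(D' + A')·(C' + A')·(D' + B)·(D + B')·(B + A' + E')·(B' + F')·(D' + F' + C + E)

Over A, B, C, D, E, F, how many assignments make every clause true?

5

There are 2^6 = 64 truth assignments over (A, B, C, D, E, F).
Split on E. With E = 1, the clauses containing E are satisfied and E' drops from the rest; 1 of the 2^5 = 32 assignments to the other variables satisfy what remains.
With E = 0, by the same count on the reduced clause set, 4 assignments work.
Total: 1 + 4 = 5.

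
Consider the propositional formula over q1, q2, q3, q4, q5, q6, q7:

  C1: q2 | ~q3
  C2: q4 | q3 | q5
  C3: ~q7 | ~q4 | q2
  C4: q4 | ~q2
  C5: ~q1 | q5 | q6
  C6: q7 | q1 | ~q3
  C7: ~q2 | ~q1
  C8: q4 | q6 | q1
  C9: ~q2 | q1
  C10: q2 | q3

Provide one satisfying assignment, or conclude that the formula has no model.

UNSATISFIABLE

Try q2 = 1.
(q4) alone gives q4 = 1.
(~q1) alone gives q1 = 0.
Now (q1) is unsatisfied and unit — conflict.
That branch fails; take q2 = 0 instead.
(~q3) alone gives q3 = 0.
Now (q3) is unsatisfied and unit — conflict.
Either choice for q2 ends in contradiction.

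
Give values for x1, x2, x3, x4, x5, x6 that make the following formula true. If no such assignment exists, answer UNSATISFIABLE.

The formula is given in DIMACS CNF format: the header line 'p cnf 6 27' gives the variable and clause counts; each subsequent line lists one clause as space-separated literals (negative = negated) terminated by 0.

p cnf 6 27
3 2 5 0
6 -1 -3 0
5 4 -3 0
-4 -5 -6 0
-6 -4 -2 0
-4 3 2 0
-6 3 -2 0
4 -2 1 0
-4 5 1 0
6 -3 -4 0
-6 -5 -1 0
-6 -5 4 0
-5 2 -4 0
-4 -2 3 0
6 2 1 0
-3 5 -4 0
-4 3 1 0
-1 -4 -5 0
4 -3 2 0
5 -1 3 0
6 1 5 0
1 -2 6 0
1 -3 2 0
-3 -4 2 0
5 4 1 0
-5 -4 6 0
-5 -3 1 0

Suppose x3 = False.
Suppose x2 = True.
Unit clause (¬x6) forces x6 = False.
Unit clause (¬x4) forces x4 = False.
Unit clause (x1) forces x1 = True.
Unit clause (x5) forces x5 = True.
All clauses are satisfied.

x1: True, x2: True, x3: False, x4: False, x5: True, x6: False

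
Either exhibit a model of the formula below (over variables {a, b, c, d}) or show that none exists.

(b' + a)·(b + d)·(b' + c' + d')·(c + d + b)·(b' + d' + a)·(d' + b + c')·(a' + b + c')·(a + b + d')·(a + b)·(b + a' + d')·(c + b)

Branch on b: set b = 1.
The clause (a) is unit, so a = 1.
Branch on c: set c = 0.
No clause remains; d is free.

a ↦ 1; b ↦ 1; c ↦ 0; d ↦ 0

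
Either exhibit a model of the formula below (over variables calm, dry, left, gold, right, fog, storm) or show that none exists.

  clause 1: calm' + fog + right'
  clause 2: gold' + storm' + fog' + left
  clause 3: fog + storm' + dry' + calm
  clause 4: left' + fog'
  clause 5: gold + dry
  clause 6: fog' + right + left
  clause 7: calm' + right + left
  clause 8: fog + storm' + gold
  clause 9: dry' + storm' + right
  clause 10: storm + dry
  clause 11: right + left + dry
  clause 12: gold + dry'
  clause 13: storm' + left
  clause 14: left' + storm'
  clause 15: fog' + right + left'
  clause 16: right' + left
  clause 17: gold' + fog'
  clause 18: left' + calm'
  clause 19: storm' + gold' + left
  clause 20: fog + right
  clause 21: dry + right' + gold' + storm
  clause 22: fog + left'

Suppose left = 0.
The clause (storm') is unit, so storm = 0.
The clause (dry) is unit, so dry = 1.
The clause (gold) is unit, so gold = 1.
The clause (right') is unit, so right = 0.
The clause (fog') is unit, so fog = 0.
But (fog) is also a unit clause — contradiction.
Undo left and try left = 1.
The clause (fog') is unit, so fog = 0.
But (fog) is also a unit clause — contradiction.
Both values of left lead to a conflict.

UNSATISFIABLE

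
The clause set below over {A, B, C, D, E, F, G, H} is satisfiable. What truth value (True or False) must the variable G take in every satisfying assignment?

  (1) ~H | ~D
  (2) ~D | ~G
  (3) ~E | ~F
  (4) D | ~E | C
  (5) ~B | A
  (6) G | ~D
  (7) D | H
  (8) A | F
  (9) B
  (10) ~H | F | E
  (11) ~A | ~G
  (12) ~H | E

Suppose G = 1.
(~D) alone gives D = 0.
(H) alone gives H = 1.
(B) alone gives B = 1.
(A) alone gives A = 1.
That conflicts with the unit clause (~A).
So every satisfying assignment has G = False.

False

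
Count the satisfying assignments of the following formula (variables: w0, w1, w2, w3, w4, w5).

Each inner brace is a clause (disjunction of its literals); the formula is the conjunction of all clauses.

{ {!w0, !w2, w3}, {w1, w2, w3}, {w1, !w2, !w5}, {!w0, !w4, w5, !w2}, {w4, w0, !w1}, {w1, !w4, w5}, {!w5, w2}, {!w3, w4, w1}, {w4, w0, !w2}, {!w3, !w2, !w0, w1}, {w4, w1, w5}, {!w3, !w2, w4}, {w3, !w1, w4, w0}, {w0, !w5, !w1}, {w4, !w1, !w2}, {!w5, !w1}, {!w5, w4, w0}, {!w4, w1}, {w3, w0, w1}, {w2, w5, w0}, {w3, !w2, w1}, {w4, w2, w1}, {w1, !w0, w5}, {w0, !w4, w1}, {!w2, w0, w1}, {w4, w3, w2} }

There are 2^6 = 64 truth assignments over (w0, w1, w2, w3, w4, w5).
Split on w0. With w0 = true, the clauses containing w0 are satisfied and !w0 drops from the rest; 3 of the 2^5 = 32 assignments to the other variables satisfy what remains.
With w0 = false, by the same count on the reduced clause set, 2 assignments work.
Total: 3 + 2 = 5.

5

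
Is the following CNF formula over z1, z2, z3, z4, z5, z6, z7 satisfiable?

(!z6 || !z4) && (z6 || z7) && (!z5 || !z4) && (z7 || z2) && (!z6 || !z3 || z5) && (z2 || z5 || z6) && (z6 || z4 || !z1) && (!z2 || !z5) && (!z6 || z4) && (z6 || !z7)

Suppose z6 = false.
From the singleton clause (z7), z7 = true.
That conflicts with the unit clause (!z7).
So z6 must be the other value — set z6 = true.
From the singleton clause (!z4), z4 = false.
That conflicts with the unit clause (z4).
Neither z6 = true nor z6 = false works.
No assignment satisfies every clause.

No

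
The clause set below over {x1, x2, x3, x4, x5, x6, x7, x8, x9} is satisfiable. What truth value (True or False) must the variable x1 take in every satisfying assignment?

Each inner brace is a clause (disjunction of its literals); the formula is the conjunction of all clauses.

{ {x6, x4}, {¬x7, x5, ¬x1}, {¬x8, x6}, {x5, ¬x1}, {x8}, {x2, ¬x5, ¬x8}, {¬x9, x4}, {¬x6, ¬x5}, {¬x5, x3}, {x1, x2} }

Suppose x1 = True.
The clause (x5) is unit, so x5 = True.
The clause (x8) is unit, so x8 = True.
The clause (x6) is unit, so x6 = True.
That conflicts with the unit clause (¬x6).
So every satisfying assignment has x1 = False.

False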